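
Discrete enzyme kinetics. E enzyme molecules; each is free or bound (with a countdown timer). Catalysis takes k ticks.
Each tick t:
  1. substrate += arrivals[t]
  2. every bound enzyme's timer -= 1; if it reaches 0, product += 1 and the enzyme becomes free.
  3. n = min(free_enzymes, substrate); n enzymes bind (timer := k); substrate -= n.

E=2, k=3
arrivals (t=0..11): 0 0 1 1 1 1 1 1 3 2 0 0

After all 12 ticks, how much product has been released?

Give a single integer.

Answer: 5

Derivation:
t=0: arr=0 -> substrate=0 bound=0 product=0
t=1: arr=0 -> substrate=0 bound=0 product=0
t=2: arr=1 -> substrate=0 bound=1 product=0
t=3: arr=1 -> substrate=0 bound=2 product=0
t=4: arr=1 -> substrate=1 bound=2 product=0
t=5: arr=1 -> substrate=1 bound=2 product=1
t=6: arr=1 -> substrate=1 bound=2 product=2
t=7: arr=1 -> substrate=2 bound=2 product=2
t=8: arr=3 -> substrate=4 bound=2 product=3
t=9: arr=2 -> substrate=5 bound=2 product=4
t=10: arr=0 -> substrate=5 bound=2 product=4
t=11: arr=0 -> substrate=4 bound=2 product=5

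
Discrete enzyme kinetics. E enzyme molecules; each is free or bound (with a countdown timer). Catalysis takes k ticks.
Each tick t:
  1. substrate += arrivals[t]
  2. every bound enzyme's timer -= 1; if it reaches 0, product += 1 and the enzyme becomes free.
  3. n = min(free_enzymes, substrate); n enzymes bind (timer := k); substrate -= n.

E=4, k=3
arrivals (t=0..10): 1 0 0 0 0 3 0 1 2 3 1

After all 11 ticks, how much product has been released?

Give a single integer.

t=0: arr=1 -> substrate=0 bound=1 product=0
t=1: arr=0 -> substrate=0 bound=1 product=0
t=2: arr=0 -> substrate=0 bound=1 product=0
t=3: arr=0 -> substrate=0 bound=0 product=1
t=4: arr=0 -> substrate=0 bound=0 product=1
t=5: arr=3 -> substrate=0 bound=3 product=1
t=6: arr=0 -> substrate=0 bound=3 product=1
t=7: arr=1 -> substrate=0 bound=4 product=1
t=8: arr=2 -> substrate=0 bound=3 product=4
t=9: arr=3 -> substrate=2 bound=4 product=4
t=10: arr=1 -> substrate=2 bound=4 product=5

Answer: 5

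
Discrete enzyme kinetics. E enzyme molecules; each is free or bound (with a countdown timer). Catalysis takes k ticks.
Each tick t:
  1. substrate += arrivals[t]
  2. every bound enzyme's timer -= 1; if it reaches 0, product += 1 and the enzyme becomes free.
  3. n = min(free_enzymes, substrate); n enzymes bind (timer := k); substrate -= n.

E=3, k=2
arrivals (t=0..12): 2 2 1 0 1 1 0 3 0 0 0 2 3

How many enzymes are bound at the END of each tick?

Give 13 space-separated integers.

t=0: arr=2 -> substrate=0 bound=2 product=0
t=1: arr=2 -> substrate=1 bound=3 product=0
t=2: arr=1 -> substrate=0 bound=3 product=2
t=3: arr=0 -> substrate=0 bound=2 product=3
t=4: arr=1 -> substrate=0 bound=1 product=5
t=5: arr=1 -> substrate=0 bound=2 product=5
t=6: arr=0 -> substrate=0 bound=1 product=6
t=7: arr=3 -> substrate=0 bound=3 product=7
t=8: arr=0 -> substrate=0 bound=3 product=7
t=9: arr=0 -> substrate=0 bound=0 product=10
t=10: arr=0 -> substrate=0 bound=0 product=10
t=11: arr=2 -> substrate=0 bound=2 product=10
t=12: arr=3 -> substrate=2 bound=3 product=10

Answer: 2 3 3 2 1 2 1 3 3 0 0 2 3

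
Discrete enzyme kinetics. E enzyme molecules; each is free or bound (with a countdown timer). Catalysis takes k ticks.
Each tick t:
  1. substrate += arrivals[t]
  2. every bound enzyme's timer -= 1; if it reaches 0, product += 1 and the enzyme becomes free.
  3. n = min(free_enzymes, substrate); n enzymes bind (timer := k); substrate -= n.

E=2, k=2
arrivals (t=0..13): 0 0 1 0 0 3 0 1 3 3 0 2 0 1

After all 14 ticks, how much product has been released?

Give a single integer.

t=0: arr=0 -> substrate=0 bound=0 product=0
t=1: arr=0 -> substrate=0 bound=0 product=0
t=2: arr=1 -> substrate=0 bound=1 product=0
t=3: arr=0 -> substrate=0 bound=1 product=0
t=4: arr=0 -> substrate=0 bound=0 product=1
t=5: arr=3 -> substrate=1 bound=2 product=1
t=6: arr=0 -> substrate=1 bound=2 product=1
t=7: arr=1 -> substrate=0 bound=2 product=3
t=8: arr=3 -> substrate=3 bound=2 product=3
t=9: arr=3 -> substrate=4 bound=2 product=5
t=10: arr=0 -> substrate=4 bound=2 product=5
t=11: arr=2 -> substrate=4 bound=2 product=7
t=12: arr=0 -> substrate=4 bound=2 product=7
t=13: arr=1 -> substrate=3 bound=2 product=9

Answer: 9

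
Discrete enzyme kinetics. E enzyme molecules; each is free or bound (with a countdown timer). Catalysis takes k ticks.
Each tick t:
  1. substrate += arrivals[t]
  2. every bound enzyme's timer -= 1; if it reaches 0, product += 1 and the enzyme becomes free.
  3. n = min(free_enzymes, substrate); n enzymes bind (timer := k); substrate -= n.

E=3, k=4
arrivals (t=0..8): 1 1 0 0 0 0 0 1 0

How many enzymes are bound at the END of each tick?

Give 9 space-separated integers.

Answer: 1 2 2 2 1 0 0 1 1

Derivation:
t=0: arr=1 -> substrate=0 bound=1 product=0
t=1: arr=1 -> substrate=0 bound=2 product=0
t=2: arr=0 -> substrate=0 bound=2 product=0
t=3: arr=0 -> substrate=0 bound=2 product=0
t=4: arr=0 -> substrate=0 bound=1 product=1
t=5: arr=0 -> substrate=0 bound=0 product=2
t=6: arr=0 -> substrate=0 bound=0 product=2
t=7: arr=1 -> substrate=0 bound=1 product=2
t=8: arr=0 -> substrate=0 bound=1 product=2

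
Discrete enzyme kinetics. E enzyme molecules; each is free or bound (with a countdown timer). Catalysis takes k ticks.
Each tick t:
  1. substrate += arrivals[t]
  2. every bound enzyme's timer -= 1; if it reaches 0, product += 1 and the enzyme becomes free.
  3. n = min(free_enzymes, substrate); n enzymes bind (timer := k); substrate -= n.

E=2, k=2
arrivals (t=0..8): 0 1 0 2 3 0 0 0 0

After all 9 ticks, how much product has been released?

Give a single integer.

t=0: arr=0 -> substrate=0 bound=0 product=0
t=1: arr=1 -> substrate=0 bound=1 product=0
t=2: arr=0 -> substrate=0 bound=1 product=0
t=3: arr=2 -> substrate=0 bound=2 product=1
t=4: arr=3 -> substrate=3 bound=2 product=1
t=5: arr=0 -> substrate=1 bound=2 product=3
t=6: arr=0 -> substrate=1 bound=2 product=3
t=7: arr=0 -> substrate=0 bound=1 product=5
t=8: arr=0 -> substrate=0 bound=1 product=5

Answer: 5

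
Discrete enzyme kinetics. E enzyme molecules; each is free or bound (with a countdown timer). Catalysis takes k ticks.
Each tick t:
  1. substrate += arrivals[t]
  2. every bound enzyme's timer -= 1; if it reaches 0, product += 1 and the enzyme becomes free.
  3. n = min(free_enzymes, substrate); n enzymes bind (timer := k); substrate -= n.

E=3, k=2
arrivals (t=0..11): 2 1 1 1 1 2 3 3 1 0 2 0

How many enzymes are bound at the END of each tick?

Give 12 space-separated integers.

t=0: arr=2 -> substrate=0 bound=2 product=0
t=1: arr=1 -> substrate=0 bound=3 product=0
t=2: arr=1 -> substrate=0 bound=2 product=2
t=3: arr=1 -> substrate=0 bound=2 product=3
t=4: arr=1 -> substrate=0 bound=2 product=4
t=5: arr=2 -> substrate=0 bound=3 product=5
t=6: arr=3 -> substrate=2 bound=3 product=6
t=7: arr=3 -> substrate=3 bound=3 product=8
t=8: arr=1 -> substrate=3 bound=3 product=9
t=9: arr=0 -> substrate=1 bound=3 product=11
t=10: arr=2 -> substrate=2 bound=3 product=12
t=11: arr=0 -> substrate=0 bound=3 product=14

Answer: 2 3 2 2 2 3 3 3 3 3 3 3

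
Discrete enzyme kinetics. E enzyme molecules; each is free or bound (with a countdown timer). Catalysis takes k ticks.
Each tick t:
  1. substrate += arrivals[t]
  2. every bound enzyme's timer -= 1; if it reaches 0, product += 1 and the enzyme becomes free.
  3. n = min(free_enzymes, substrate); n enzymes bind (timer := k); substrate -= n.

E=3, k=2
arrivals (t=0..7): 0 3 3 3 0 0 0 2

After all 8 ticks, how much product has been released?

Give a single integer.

Answer: 9

Derivation:
t=0: arr=0 -> substrate=0 bound=0 product=0
t=1: arr=3 -> substrate=0 bound=3 product=0
t=2: arr=3 -> substrate=3 bound=3 product=0
t=3: arr=3 -> substrate=3 bound=3 product=3
t=4: arr=0 -> substrate=3 bound=3 product=3
t=5: arr=0 -> substrate=0 bound=3 product=6
t=6: arr=0 -> substrate=0 bound=3 product=6
t=7: arr=2 -> substrate=0 bound=2 product=9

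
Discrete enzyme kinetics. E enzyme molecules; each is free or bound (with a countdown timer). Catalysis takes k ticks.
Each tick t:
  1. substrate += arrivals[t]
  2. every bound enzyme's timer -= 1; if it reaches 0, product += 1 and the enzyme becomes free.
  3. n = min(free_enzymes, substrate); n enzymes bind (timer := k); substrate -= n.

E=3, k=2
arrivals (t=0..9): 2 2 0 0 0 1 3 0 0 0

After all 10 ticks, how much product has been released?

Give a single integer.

Answer: 8

Derivation:
t=0: arr=2 -> substrate=0 bound=2 product=0
t=1: arr=2 -> substrate=1 bound=3 product=0
t=2: arr=0 -> substrate=0 bound=2 product=2
t=3: arr=0 -> substrate=0 bound=1 product=3
t=4: arr=0 -> substrate=0 bound=0 product=4
t=5: arr=1 -> substrate=0 bound=1 product=4
t=6: arr=3 -> substrate=1 bound=3 product=4
t=7: arr=0 -> substrate=0 bound=3 product=5
t=8: arr=0 -> substrate=0 bound=1 product=7
t=9: arr=0 -> substrate=0 bound=0 product=8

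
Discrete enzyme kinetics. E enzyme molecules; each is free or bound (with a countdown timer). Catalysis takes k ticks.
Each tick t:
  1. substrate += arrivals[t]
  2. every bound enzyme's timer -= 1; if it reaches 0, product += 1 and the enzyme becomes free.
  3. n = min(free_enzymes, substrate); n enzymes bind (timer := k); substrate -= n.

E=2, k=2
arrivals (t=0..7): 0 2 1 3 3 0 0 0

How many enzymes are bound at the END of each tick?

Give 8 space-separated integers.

Answer: 0 2 2 2 2 2 2 2

Derivation:
t=0: arr=0 -> substrate=0 bound=0 product=0
t=1: arr=2 -> substrate=0 bound=2 product=0
t=2: arr=1 -> substrate=1 bound=2 product=0
t=3: arr=3 -> substrate=2 bound=2 product=2
t=4: arr=3 -> substrate=5 bound=2 product=2
t=5: arr=0 -> substrate=3 bound=2 product=4
t=6: arr=0 -> substrate=3 bound=2 product=4
t=7: arr=0 -> substrate=1 bound=2 product=6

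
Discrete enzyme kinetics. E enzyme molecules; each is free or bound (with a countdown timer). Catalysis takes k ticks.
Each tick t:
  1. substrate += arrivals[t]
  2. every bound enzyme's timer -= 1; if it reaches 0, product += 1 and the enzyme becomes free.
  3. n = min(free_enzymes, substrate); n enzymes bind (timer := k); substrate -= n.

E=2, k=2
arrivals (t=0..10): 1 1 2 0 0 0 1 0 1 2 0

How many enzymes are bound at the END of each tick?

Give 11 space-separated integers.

Answer: 1 2 2 2 1 0 1 1 1 2 2

Derivation:
t=0: arr=1 -> substrate=0 bound=1 product=0
t=1: arr=1 -> substrate=0 bound=2 product=0
t=2: arr=2 -> substrate=1 bound=2 product=1
t=3: arr=0 -> substrate=0 bound=2 product=2
t=4: arr=0 -> substrate=0 bound=1 product=3
t=5: arr=0 -> substrate=0 bound=0 product=4
t=6: arr=1 -> substrate=0 bound=1 product=4
t=7: arr=0 -> substrate=0 bound=1 product=4
t=8: arr=1 -> substrate=0 bound=1 product=5
t=9: arr=2 -> substrate=1 bound=2 product=5
t=10: arr=0 -> substrate=0 bound=2 product=6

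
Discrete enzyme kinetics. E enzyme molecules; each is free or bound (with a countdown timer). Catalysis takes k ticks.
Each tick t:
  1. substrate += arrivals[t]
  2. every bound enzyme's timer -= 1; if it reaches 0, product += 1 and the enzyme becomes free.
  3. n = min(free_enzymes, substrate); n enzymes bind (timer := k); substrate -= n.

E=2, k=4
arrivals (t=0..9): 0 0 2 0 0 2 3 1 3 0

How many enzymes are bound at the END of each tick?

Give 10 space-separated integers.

Answer: 0 0 2 2 2 2 2 2 2 2

Derivation:
t=0: arr=0 -> substrate=0 bound=0 product=0
t=1: arr=0 -> substrate=0 bound=0 product=0
t=2: arr=2 -> substrate=0 bound=2 product=0
t=3: arr=0 -> substrate=0 bound=2 product=0
t=4: arr=0 -> substrate=0 bound=2 product=0
t=5: arr=2 -> substrate=2 bound=2 product=0
t=6: arr=3 -> substrate=3 bound=2 product=2
t=7: arr=1 -> substrate=4 bound=2 product=2
t=8: arr=3 -> substrate=7 bound=2 product=2
t=9: arr=0 -> substrate=7 bound=2 product=2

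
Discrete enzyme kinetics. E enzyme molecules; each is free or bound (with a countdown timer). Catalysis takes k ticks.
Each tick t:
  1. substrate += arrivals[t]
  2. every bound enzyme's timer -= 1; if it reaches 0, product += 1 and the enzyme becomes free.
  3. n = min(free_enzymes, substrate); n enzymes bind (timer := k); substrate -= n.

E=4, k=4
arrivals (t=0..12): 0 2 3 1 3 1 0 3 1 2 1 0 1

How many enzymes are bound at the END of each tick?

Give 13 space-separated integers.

t=0: arr=0 -> substrate=0 bound=0 product=0
t=1: arr=2 -> substrate=0 bound=2 product=0
t=2: arr=3 -> substrate=1 bound=4 product=0
t=3: arr=1 -> substrate=2 bound=4 product=0
t=4: arr=3 -> substrate=5 bound=4 product=0
t=5: arr=1 -> substrate=4 bound=4 product=2
t=6: arr=0 -> substrate=2 bound=4 product=4
t=7: arr=3 -> substrate=5 bound=4 product=4
t=8: arr=1 -> substrate=6 bound=4 product=4
t=9: arr=2 -> substrate=6 bound=4 product=6
t=10: arr=1 -> substrate=5 bound=4 product=8
t=11: arr=0 -> substrate=5 bound=4 product=8
t=12: arr=1 -> substrate=6 bound=4 product=8

Answer: 0 2 4 4 4 4 4 4 4 4 4 4 4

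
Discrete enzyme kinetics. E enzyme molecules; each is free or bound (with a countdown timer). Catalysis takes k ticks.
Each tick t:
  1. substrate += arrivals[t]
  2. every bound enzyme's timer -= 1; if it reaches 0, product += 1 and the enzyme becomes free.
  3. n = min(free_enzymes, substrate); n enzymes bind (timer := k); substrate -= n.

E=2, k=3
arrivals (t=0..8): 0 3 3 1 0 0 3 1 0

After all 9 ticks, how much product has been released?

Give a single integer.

Answer: 4

Derivation:
t=0: arr=0 -> substrate=0 bound=0 product=0
t=1: arr=3 -> substrate=1 bound=2 product=0
t=2: arr=3 -> substrate=4 bound=2 product=0
t=3: arr=1 -> substrate=5 bound=2 product=0
t=4: arr=0 -> substrate=3 bound=2 product=2
t=5: arr=0 -> substrate=3 bound=2 product=2
t=6: arr=3 -> substrate=6 bound=2 product=2
t=7: arr=1 -> substrate=5 bound=2 product=4
t=8: arr=0 -> substrate=5 bound=2 product=4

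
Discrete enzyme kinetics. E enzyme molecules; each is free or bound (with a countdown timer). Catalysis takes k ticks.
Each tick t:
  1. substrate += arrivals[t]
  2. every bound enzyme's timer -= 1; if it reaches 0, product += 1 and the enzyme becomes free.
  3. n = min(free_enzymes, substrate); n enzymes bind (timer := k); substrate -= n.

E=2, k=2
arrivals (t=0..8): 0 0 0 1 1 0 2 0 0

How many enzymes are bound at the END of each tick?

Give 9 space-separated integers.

Answer: 0 0 0 1 2 1 2 2 0

Derivation:
t=0: arr=0 -> substrate=0 bound=0 product=0
t=1: arr=0 -> substrate=0 bound=0 product=0
t=2: arr=0 -> substrate=0 bound=0 product=0
t=3: arr=1 -> substrate=0 bound=1 product=0
t=4: arr=1 -> substrate=0 bound=2 product=0
t=5: arr=0 -> substrate=0 bound=1 product=1
t=6: arr=2 -> substrate=0 bound=2 product=2
t=7: arr=0 -> substrate=0 bound=2 product=2
t=8: arr=0 -> substrate=0 bound=0 product=4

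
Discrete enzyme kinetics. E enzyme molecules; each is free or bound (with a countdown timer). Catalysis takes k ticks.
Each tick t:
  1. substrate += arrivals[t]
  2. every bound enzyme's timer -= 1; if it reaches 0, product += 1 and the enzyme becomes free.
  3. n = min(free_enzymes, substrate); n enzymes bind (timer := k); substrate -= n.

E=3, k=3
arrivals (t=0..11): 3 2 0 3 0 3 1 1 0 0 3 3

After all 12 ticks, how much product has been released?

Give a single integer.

t=0: arr=3 -> substrate=0 bound=3 product=0
t=1: arr=2 -> substrate=2 bound=3 product=0
t=2: arr=0 -> substrate=2 bound=3 product=0
t=3: arr=3 -> substrate=2 bound=3 product=3
t=4: arr=0 -> substrate=2 bound=3 product=3
t=5: arr=3 -> substrate=5 bound=3 product=3
t=6: arr=1 -> substrate=3 bound=3 product=6
t=7: arr=1 -> substrate=4 bound=3 product=6
t=8: arr=0 -> substrate=4 bound=3 product=6
t=9: arr=0 -> substrate=1 bound=3 product=9
t=10: arr=3 -> substrate=4 bound=3 product=9
t=11: arr=3 -> substrate=7 bound=3 product=9

Answer: 9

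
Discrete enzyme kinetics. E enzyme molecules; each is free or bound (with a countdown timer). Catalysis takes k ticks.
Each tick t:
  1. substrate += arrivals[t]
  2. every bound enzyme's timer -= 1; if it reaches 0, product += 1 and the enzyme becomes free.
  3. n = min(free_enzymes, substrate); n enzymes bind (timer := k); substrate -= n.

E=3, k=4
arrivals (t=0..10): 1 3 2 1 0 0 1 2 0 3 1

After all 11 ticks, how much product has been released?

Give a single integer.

Answer: 6

Derivation:
t=0: arr=1 -> substrate=0 bound=1 product=0
t=1: arr=3 -> substrate=1 bound=3 product=0
t=2: arr=2 -> substrate=3 bound=3 product=0
t=3: arr=1 -> substrate=4 bound=3 product=0
t=4: arr=0 -> substrate=3 bound=3 product=1
t=5: arr=0 -> substrate=1 bound=3 product=3
t=6: arr=1 -> substrate=2 bound=3 product=3
t=7: arr=2 -> substrate=4 bound=3 product=3
t=8: arr=0 -> substrate=3 bound=3 product=4
t=9: arr=3 -> substrate=4 bound=3 product=6
t=10: arr=1 -> substrate=5 bound=3 product=6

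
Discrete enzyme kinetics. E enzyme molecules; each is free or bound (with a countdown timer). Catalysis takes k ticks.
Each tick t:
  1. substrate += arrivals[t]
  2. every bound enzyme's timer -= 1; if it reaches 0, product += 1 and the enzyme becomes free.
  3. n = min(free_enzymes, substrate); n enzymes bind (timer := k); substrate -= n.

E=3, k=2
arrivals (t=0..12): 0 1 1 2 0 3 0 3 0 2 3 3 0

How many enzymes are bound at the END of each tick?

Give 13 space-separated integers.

Answer: 0 1 2 3 2 3 3 3 3 2 3 3 3

Derivation:
t=0: arr=0 -> substrate=0 bound=0 product=0
t=1: arr=1 -> substrate=0 bound=1 product=0
t=2: arr=1 -> substrate=0 bound=2 product=0
t=3: arr=2 -> substrate=0 bound=3 product=1
t=4: arr=0 -> substrate=0 bound=2 product=2
t=5: arr=3 -> substrate=0 bound=3 product=4
t=6: arr=0 -> substrate=0 bound=3 product=4
t=7: arr=3 -> substrate=0 bound=3 product=7
t=8: arr=0 -> substrate=0 bound=3 product=7
t=9: arr=2 -> substrate=0 bound=2 product=10
t=10: arr=3 -> substrate=2 bound=3 product=10
t=11: arr=3 -> substrate=3 bound=3 product=12
t=12: arr=0 -> substrate=2 bound=3 product=13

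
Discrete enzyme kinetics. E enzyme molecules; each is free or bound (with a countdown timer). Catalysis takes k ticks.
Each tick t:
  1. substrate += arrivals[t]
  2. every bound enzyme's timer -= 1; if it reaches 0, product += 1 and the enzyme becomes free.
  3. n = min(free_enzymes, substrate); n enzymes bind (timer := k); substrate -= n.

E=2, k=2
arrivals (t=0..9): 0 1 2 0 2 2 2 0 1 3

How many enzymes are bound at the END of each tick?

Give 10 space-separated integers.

Answer: 0 1 2 2 2 2 2 2 2 2

Derivation:
t=0: arr=0 -> substrate=0 bound=0 product=0
t=1: arr=1 -> substrate=0 bound=1 product=0
t=2: arr=2 -> substrate=1 bound=2 product=0
t=3: arr=0 -> substrate=0 bound=2 product=1
t=4: arr=2 -> substrate=1 bound=2 product=2
t=5: arr=2 -> substrate=2 bound=2 product=3
t=6: arr=2 -> substrate=3 bound=2 product=4
t=7: arr=0 -> substrate=2 bound=2 product=5
t=8: arr=1 -> substrate=2 bound=2 product=6
t=9: arr=3 -> substrate=4 bound=2 product=7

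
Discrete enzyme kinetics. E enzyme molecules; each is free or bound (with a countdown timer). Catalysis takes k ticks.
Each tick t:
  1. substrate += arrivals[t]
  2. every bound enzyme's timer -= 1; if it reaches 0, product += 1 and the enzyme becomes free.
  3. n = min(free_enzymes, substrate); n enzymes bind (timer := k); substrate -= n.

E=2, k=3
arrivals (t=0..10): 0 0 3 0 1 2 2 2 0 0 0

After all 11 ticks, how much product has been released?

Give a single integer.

Answer: 4

Derivation:
t=0: arr=0 -> substrate=0 bound=0 product=0
t=1: arr=0 -> substrate=0 bound=0 product=0
t=2: arr=3 -> substrate=1 bound=2 product=0
t=3: arr=0 -> substrate=1 bound=2 product=0
t=4: arr=1 -> substrate=2 bound=2 product=0
t=5: arr=2 -> substrate=2 bound=2 product=2
t=6: arr=2 -> substrate=4 bound=2 product=2
t=7: arr=2 -> substrate=6 bound=2 product=2
t=8: arr=0 -> substrate=4 bound=2 product=4
t=9: arr=0 -> substrate=4 bound=2 product=4
t=10: arr=0 -> substrate=4 bound=2 product=4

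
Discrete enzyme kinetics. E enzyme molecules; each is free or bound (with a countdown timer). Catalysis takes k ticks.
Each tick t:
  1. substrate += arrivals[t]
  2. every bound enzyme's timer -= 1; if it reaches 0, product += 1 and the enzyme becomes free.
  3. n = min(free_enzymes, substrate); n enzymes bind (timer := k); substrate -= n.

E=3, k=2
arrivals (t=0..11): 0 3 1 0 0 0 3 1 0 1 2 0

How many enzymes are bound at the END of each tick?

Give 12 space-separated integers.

t=0: arr=0 -> substrate=0 bound=0 product=0
t=1: arr=3 -> substrate=0 bound=3 product=0
t=2: arr=1 -> substrate=1 bound=3 product=0
t=3: arr=0 -> substrate=0 bound=1 product=3
t=4: arr=0 -> substrate=0 bound=1 product=3
t=5: arr=0 -> substrate=0 bound=0 product=4
t=6: arr=3 -> substrate=0 bound=3 product=4
t=7: arr=1 -> substrate=1 bound=3 product=4
t=8: arr=0 -> substrate=0 bound=1 product=7
t=9: arr=1 -> substrate=0 bound=2 product=7
t=10: arr=2 -> substrate=0 bound=3 product=8
t=11: arr=0 -> substrate=0 bound=2 product=9

Answer: 0 3 3 1 1 0 3 3 1 2 3 2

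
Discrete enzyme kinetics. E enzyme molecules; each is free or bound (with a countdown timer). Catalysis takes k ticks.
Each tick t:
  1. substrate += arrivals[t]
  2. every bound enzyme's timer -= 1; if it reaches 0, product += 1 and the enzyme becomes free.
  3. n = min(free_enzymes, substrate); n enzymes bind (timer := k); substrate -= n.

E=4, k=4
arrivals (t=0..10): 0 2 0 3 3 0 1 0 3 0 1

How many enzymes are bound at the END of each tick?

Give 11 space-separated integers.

Answer: 0 2 2 4 4 4 4 4 4 4 4

Derivation:
t=0: arr=0 -> substrate=0 bound=0 product=0
t=1: arr=2 -> substrate=0 bound=2 product=0
t=2: arr=0 -> substrate=0 bound=2 product=0
t=3: arr=3 -> substrate=1 bound=4 product=0
t=4: arr=3 -> substrate=4 bound=4 product=0
t=5: arr=0 -> substrate=2 bound=4 product=2
t=6: arr=1 -> substrate=3 bound=4 product=2
t=7: arr=0 -> substrate=1 bound=4 product=4
t=8: arr=3 -> substrate=4 bound=4 product=4
t=9: arr=0 -> substrate=2 bound=4 product=6
t=10: arr=1 -> substrate=3 bound=4 product=6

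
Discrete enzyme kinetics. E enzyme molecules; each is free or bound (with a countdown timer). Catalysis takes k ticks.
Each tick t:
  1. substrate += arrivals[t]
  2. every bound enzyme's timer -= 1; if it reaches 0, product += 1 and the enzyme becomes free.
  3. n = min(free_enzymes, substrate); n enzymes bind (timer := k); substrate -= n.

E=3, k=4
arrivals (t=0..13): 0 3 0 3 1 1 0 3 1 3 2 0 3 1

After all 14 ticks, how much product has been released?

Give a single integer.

Answer: 9

Derivation:
t=0: arr=0 -> substrate=0 bound=0 product=0
t=1: arr=3 -> substrate=0 bound=3 product=0
t=2: arr=0 -> substrate=0 bound=3 product=0
t=3: arr=3 -> substrate=3 bound=3 product=0
t=4: arr=1 -> substrate=4 bound=3 product=0
t=5: arr=1 -> substrate=2 bound=3 product=3
t=6: arr=0 -> substrate=2 bound=3 product=3
t=7: arr=3 -> substrate=5 bound=3 product=3
t=8: arr=1 -> substrate=6 bound=3 product=3
t=9: arr=3 -> substrate=6 bound=3 product=6
t=10: arr=2 -> substrate=8 bound=3 product=6
t=11: arr=0 -> substrate=8 bound=3 product=6
t=12: arr=3 -> substrate=11 bound=3 product=6
t=13: arr=1 -> substrate=9 bound=3 product=9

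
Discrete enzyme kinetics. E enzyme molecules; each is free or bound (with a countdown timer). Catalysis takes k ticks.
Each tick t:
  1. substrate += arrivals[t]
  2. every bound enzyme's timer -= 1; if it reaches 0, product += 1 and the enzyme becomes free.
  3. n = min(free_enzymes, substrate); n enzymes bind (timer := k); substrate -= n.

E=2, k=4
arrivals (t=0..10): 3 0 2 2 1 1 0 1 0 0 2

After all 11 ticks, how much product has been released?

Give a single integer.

Answer: 4

Derivation:
t=0: arr=3 -> substrate=1 bound=2 product=0
t=1: arr=0 -> substrate=1 bound=2 product=0
t=2: arr=2 -> substrate=3 bound=2 product=0
t=3: arr=2 -> substrate=5 bound=2 product=0
t=4: arr=1 -> substrate=4 bound=2 product=2
t=5: arr=1 -> substrate=5 bound=2 product=2
t=6: arr=0 -> substrate=5 bound=2 product=2
t=7: arr=1 -> substrate=6 bound=2 product=2
t=8: arr=0 -> substrate=4 bound=2 product=4
t=9: arr=0 -> substrate=4 bound=2 product=4
t=10: arr=2 -> substrate=6 bound=2 product=4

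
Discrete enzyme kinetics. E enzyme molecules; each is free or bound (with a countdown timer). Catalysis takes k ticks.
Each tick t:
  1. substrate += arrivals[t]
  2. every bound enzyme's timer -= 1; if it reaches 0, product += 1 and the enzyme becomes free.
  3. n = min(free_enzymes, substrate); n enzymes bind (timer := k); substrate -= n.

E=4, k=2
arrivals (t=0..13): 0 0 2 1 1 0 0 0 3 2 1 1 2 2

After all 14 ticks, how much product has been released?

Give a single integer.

Answer: 11

Derivation:
t=0: arr=0 -> substrate=0 bound=0 product=0
t=1: arr=0 -> substrate=0 bound=0 product=0
t=2: arr=2 -> substrate=0 bound=2 product=0
t=3: arr=1 -> substrate=0 bound=3 product=0
t=4: arr=1 -> substrate=0 bound=2 product=2
t=5: arr=0 -> substrate=0 bound=1 product=3
t=6: arr=0 -> substrate=0 bound=0 product=4
t=7: arr=0 -> substrate=0 bound=0 product=4
t=8: arr=3 -> substrate=0 bound=3 product=4
t=9: arr=2 -> substrate=1 bound=4 product=4
t=10: arr=1 -> substrate=0 bound=3 product=7
t=11: arr=1 -> substrate=0 bound=3 product=8
t=12: arr=2 -> substrate=0 bound=3 product=10
t=13: arr=2 -> substrate=0 bound=4 product=11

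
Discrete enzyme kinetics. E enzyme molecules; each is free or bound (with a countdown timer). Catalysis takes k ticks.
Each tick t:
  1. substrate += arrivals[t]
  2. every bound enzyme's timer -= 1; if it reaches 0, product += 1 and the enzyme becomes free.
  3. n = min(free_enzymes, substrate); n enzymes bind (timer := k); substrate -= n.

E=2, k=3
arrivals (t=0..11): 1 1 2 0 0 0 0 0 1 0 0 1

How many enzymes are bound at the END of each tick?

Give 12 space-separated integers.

Answer: 1 2 2 2 2 2 1 0 1 1 1 1

Derivation:
t=0: arr=1 -> substrate=0 bound=1 product=0
t=1: arr=1 -> substrate=0 bound=2 product=0
t=2: arr=2 -> substrate=2 bound=2 product=0
t=3: arr=0 -> substrate=1 bound=2 product=1
t=4: arr=0 -> substrate=0 bound=2 product=2
t=5: arr=0 -> substrate=0 bound=2 product=2
t=6: arr=0 -> substrate=0 bound=1 product=3
t=7: arr=0 -> substrate=0 bound=0 product=4
t=8: arr=1 -> substrate=0 bound=1 product=4
t=9: arr=0 -> substrate=0 bound=1 product=4
t=10: arr=0 -> substrate=0 bound=1 product=4
t=11: arr=1 -> substrate=0 bound=1 product=5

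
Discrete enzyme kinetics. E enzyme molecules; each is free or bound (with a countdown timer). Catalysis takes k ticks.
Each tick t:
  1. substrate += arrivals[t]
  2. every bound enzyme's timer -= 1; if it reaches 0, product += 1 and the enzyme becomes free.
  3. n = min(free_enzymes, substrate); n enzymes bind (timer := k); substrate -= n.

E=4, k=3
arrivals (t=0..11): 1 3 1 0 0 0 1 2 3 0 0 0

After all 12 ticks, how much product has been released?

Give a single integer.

t=0: arr=1 -> substrate=0 bound=1 product=0
t=1: arr=3 -> substrate=0 bound=4 product=0
t=2: arr=1 -> substrate=1 bound=4 product=0
t=3: arr=0 -> substrate=0 bound=4 product=1
t=4: arr=0 -> substrate=0 bound=1 product=4
t=5: arr=0 -> substrate=0 bound=1 product=4
t=6: arr=1 -> substrate=0 bound=1 product=5
t=7: arr=2 -> substrate=0 bound=3 product=5
t=8: arr=3 -> substrate=2 bound=4 product=5
t=9: arr=0 -> substrate=1 bound=4 product=6
t=10: arr=0 -> substrate=0 bound=3 product=8
t=11: arr=0 -> substrate=0 bound=2 product=9

Answer: 9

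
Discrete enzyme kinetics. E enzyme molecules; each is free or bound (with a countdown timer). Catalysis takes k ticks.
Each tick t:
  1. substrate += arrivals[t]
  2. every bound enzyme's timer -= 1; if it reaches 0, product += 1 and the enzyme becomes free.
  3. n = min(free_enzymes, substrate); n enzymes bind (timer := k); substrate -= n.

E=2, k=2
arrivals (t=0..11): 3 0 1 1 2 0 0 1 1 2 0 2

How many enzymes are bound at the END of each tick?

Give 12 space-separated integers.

t=0: arr=3 -> substrate=1 bound=2 product=0
t=1: arr=0 -> substrate=1 bound=2 product=0
t=2: arr=1 -> substrate=0 bound=2 product=2
t=3: arr=1 -> substrate=1 bound=2 product=2
t=4: arr=2 -> substrate=1 bound=2 product=4
t=5: arr=0 -> substrate=1 bound=2 product=4
t=6: arr=0 -> substrate=0 bound=1 product=6
t=7: arr=1 -> substrate=0 bound=2 product=6
t=8: arr=1 -> substrate=0 bound=2 product=7
t=9: arr=2 -> substrate=1 bound=2 product=8
t=10: arr=0 -> substrate=0 bound=2 product=9
t=11: arr=2 -> substrate=1 bound=2 product=10

Answer: 2 2 2 2 2 2 1 2 2 2 2 2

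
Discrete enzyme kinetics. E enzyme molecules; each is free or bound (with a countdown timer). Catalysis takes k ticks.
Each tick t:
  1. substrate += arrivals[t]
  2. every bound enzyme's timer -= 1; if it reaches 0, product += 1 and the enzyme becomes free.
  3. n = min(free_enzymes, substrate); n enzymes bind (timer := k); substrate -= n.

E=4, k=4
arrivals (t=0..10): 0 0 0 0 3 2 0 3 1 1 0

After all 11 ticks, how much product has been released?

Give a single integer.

t=0: arr=0 -> substrate=0 bound=0 product=0
t=1: arr=0 -> substrate=0 bound=0 product=0
t=2: arr=0 -> substrate=0 bound=0 product=0
t=3: arr=0 -> substrate=0 bound=0 product=0
t=4: arr=3 -> substrate=0 bound=3 product=0
t=5: arr=2 -> substrate=1 bound=4 product=0
t=6: arr=0 -> substrate=1 bound=4 product=0
t=7: arr=3 -> substrate=4 bound=4 product=0
t=8: arr=1 -> substrate=2 bound=4 product=3
t=9: arr=1 -> substrate=2 bound=4 product=4
t=10: arr=0 -> substrate=2 bound=4 product=4

Answer: 4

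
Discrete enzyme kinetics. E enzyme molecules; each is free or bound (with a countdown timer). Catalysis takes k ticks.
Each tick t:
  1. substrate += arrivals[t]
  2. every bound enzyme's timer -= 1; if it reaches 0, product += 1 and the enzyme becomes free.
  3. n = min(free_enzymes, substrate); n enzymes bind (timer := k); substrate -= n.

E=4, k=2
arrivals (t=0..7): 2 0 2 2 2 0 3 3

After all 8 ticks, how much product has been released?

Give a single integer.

t=0: arr=2 -> substrate=0 bound=2 product=0
t=1: arr=0 -> substrate=0 bound=2 product=0
t=2: arr=2 -> substrate=0 bound=2 product=2
t=3: arr=2 -> substrate=0 bound=4 product=2
t=4: arr=2 -> substrate=0 bound=4 product=4
t=5: arr=0 -> substrate=0 bound=2 product=6
t=6: arr=3 -> substrate=0 bound=3 product=8
t=7: arr=3 -> substrate=2 bound=4 product=8

Answer: 8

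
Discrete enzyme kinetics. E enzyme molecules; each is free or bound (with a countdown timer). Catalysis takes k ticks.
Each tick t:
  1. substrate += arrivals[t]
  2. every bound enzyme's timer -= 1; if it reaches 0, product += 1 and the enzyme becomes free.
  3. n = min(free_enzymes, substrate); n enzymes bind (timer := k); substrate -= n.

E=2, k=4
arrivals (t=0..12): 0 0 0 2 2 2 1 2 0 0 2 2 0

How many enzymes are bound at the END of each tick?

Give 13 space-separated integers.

Answer: 0 0 0 2 2 2 2 2 2 2 2 2 2

Derivation:
t=0: arr=0 -> substrate=0 bound=0 product=0
t=1: arr=0 -> substrate=0 bound=0 product=0
t=2: arr=0 -> substrate=0 bound=0 product=0
t=3: arr=2 -> substrate=0 bound=2 product=0
t=4: arr=2 -> substrate=2 bound=2 product=0
t=5: arr=2 -> substrate=4 bound=2 product=0
t=6: arr=1 -> substrate=5 bound=2 product=0
t=7: arr=2 -> substrate=5 bound=2 product=2
t=8: arr=0 -> substrate=5 bound=2 product=2
t=9: arr=0 -> substrate=5 bound=2 product=2
t=10: arr=2 -> substrate=7 bound=2 product=2
t=11: arr=2 -> substrate=7 bound=2 product=4
t=12: arr=0 -> substrate=7 bound=2 product=4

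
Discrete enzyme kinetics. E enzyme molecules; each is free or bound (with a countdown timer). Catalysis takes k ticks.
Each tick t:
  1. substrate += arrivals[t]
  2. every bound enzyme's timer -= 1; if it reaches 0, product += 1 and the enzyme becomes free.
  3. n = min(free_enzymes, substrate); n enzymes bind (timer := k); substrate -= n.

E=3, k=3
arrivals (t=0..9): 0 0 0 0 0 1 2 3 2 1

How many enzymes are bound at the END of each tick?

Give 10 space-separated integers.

t=0: arr=0 -> substrate=0 bound=0 product=0
t=1: arr=0 -> substrate=0 bound=0 product=0
t=2: arr=0 -> substrate=0 bound=0 product=0
t=3: arr=0 -> substrate=0 bound=0 product=0
t=4: arr=0 -> substrate=0 bound=0 product=0
t=5: arr=1 -> substrate=0 bound=1 product=0
t=6: arr=2 -> substrate=0 bound=3 product=0
t=7: arr=3 -> substrate=3 bound=3 product=0
t=8: arr=2 -> substrate=4 bound=3 product=1
t=9: arr=1 -> substrate=3 bound=3 product=3

Answer: 0 0 0 0 0 1 3 3 3 3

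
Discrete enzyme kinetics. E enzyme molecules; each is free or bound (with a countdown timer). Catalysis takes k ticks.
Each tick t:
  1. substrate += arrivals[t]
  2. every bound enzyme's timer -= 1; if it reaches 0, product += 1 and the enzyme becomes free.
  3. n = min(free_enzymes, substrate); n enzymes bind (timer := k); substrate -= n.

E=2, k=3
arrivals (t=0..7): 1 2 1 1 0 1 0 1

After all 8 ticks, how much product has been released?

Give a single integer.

t=0: arr=1 -> substrate=0 bound=1 product=0
t=1: arr=2 -> substrate=1 bound=2 product=0
t=2: arr=1 -> substrate=2 bound=2 product=0
t=3: arr=1 -> substrate=2 bound=2 product=1
t=4: arr=0 -> substrate=1 bound=2 product=2
t=5: arr=1 -> substrate=2 bound=2 product=2
t=6: arr=0 -> substrate=1 bound=2 product=3
t=7: arr=1 -> substrate=1 bound=2 product=4

Answer: 4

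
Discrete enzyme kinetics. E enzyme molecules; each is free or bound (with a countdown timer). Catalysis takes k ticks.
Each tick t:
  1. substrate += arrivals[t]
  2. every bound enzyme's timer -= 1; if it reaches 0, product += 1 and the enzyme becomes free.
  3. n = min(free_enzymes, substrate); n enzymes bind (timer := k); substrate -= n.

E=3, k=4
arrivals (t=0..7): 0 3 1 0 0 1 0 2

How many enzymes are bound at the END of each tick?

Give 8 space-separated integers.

t=0: arr=0 -> substrate=0 bound=0 product=0
t=1: arr=3 -> substrate=0 bound=3 product=0
t=2: arr=1 -> substrate=1 bound=3 product=0
t=3: arr=0 -> substrate=1 bound=3 product=0
t=4: arr=0 -> substrate=1 bound=3 product=0
t=5: arr=1 -> substrate=0 bound=2 product=3
t=6: arr=0 -> substrate=0 bound=2 product=3
t=7: arr=2 -> substrate=1 bound=3 product=3

Answer: 0 3 3 3 3 2 2 3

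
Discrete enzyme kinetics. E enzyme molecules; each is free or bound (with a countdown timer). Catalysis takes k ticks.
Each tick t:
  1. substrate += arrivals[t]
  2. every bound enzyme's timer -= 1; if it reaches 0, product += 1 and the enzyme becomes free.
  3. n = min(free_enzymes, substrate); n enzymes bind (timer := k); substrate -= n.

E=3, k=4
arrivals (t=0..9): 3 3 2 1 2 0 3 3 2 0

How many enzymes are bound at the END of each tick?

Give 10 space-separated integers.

t=0: arr=3 -> substrate=0 bound=3 product=0
t=1: arr=3 -> substrate=3 bound=3 product=0
t=2: arr=2 -> substrate=5 bound=3 product=0
t=3: arr=1 -> substrate=6 bound=3 product=0
t=4: arr=2 -> substrate=5 bound=3 product=3
t=5: arr=0 -> substrate=5 bound=3 product=3
t=6: arr=3 -> substrate=8 bound=3 product=3
t=7: arr=3 -> substrate=11 bound=3 product=3
t=8: arr=2 -> substrate=10 bound=3 product=6
t=9: arr=0 -> substrate=10 bound=3 product=6

Answer: 3 3 3 3 3 3 3 3 3 3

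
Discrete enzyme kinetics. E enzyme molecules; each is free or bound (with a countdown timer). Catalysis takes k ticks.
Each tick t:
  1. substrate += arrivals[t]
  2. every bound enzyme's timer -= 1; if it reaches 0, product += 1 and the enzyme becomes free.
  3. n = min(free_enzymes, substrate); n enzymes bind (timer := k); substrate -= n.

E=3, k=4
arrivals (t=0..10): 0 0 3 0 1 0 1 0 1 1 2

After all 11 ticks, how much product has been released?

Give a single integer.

t=0: arr=0 -> substrate=0 bound=0 product=0
t=1: arr=0 -> substrate=0 bound=0 product=0
t=2: arr=3 -> substrate=0 bound=3 product=0
t=3: arr=0 -> substrate=0 bound=3 product=0
t=4: arr=1 -> substrate=1 bound=3 product=0
t=5: arr=0 -> substrate=1 bound=3 product=0
t=6: arr=1 -> substrate=0 bound=2 product=3
t=7: arr=0 -> substrate=0 bound=2 product=3
t=8: arr=1 -> substrate=0 bound=3 product=3
t=9: arr=1 -> substrate=1 bound=3 product=3
t=10: arr=2 -> substrate=1 bound=3 product=5

Answer: 5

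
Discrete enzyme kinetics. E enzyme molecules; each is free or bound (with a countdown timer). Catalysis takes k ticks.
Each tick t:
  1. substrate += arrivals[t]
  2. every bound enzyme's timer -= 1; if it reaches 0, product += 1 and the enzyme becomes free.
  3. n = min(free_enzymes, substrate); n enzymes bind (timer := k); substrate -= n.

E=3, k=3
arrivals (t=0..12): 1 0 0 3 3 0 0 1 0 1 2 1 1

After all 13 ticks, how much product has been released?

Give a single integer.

Answer: 9

Derivation:
t=0: arr=1 -> substrate=0 bound=1 product=0
t=1: arr=0 -> substrate=0 bound=1 product=0
t=2: arr=0 -> substrate=0 bound=1 product=0
t=3: arr=3 -> substrate=0 bound=3 product=1
t=4: arr=3 -> substrate=3 bound=3 product=1
t=5: arr=0 -> substrate=3 bound=3 product=1
t=6: arr=0 -> substrate=0 bound=3 product=4
t=7: arr=1 -> substrate=1 bound=3 product=4
t=8: arr=0 -> substrate=1 bound=3 product=4
t=9: arr=1 -> substrate=0 bound=2 product=7
t=10: arr=2 -> substrate=1 bound=3 product=7
t=11: arr=1 -> substrate=2 bound=3 product=7
t=12: arr=1 -> substrate=1 bound=3 product=9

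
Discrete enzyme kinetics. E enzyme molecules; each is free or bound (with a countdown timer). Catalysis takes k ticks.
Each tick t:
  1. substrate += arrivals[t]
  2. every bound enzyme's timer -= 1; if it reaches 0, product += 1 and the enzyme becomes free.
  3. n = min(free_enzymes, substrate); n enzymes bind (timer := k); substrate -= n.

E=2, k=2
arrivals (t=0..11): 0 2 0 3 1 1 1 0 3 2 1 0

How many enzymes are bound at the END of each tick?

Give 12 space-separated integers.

Answer: 0 2 2 2 2 2 2 2 2 2 2 2

Derivation:
t=0: arr=0 -> substrate=0 bound=0 product=0
t=1: arr=2 -> substrate=0 bound=2 product=0
t=2: arr=0 -> substrate=0 bound=2 product=0
t=3: arr=3 -> substrate=1 bound=2 product=2
t=4: arr=1 -> substrate=2 bound=2 product=2
t=5: arr=1 -> substrate=1 bound=2 product=4
t=6: arr=1 -> substrate=2 bound=2 product=4
t=7: arr=0 -> substrate=0 bound=2 product=6
t=8: arr=3 -> substrate=3 bound=2 product=6
t=9: arr=2 -> substrate=3 bound=2 product=8
t=10: arr=1 -> substrate=4 bound=2 product=8
t=11: arr=0 -> substrate=2 bound=2 product=10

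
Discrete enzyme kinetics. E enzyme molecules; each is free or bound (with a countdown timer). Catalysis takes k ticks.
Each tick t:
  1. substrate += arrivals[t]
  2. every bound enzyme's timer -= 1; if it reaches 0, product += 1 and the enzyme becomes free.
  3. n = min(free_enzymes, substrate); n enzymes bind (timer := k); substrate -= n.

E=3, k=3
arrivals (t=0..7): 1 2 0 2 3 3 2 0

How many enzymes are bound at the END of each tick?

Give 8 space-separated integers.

Answer: 1 3 3 3 3 3 3 3

Derivation:
t=0: arr=1 -> substrate=0 bound=1 product=0
t=1: arr=2 -> substrate=0 bound=3 product=0
t=2: arr=0 -> substrate=0 bound=3 product=0
t=3: arr=2 -> substrate=1 bound=3 product=1
t=4: arr=3 -> substrate=2 bound=3 product=3
t=5: arr=3 -> substrate=5 bound=3 product=3
t=6: arr=2 -> substrate=6 bound=3 product=4
t=7: arr=0 -> substrate=4 bound=3 product=6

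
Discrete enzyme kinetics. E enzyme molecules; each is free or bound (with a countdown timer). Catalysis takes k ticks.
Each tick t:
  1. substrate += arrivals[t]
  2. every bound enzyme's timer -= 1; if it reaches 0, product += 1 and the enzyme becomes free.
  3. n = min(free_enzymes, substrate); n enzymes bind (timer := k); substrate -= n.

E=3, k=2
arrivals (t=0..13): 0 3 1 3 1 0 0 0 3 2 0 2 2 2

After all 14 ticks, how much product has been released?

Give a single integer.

t=0: arr=0 -> substrate=0 bound=0 product=0
t=1: arr=3 -> substrate=0 bound=3 product=0
t=2: arr=1 -> substrate=1 bound=3 product=0
t=3: arr=3 -> substrate=1 bound=3 product=3
t=4: arr=1 -> substrate=2 bound=3 product=3
t=5: arr=0 -> substrate=0 bound=2 product=6
t=6: arr=0 -> substrate=0 bound=2 product=6
t=7: arr=0 -> substrate=0 bound=0 product=8
t=8: arr=3 -> substrate=0 bound=3 product=8
t=9: arr=2 -> substrate=2 bound=3 product=8
t=10: arr=0 -> substrate=0 bound=2 product=11
t=11: arr=2 -> substrate=1 bound=3 product=11
t=12: arr=2 -> substrate=1 bound=3 product=13
t=13: arr=2 -> substrate=2 bound=3 product=14

Answer: 14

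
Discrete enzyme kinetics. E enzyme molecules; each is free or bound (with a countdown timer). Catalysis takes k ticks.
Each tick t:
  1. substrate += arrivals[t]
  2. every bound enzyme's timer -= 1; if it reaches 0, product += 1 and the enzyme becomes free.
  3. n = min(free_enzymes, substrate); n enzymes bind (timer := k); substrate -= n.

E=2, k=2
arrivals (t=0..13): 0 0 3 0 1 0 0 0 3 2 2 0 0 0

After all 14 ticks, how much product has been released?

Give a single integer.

Answer: 8

Derivation:
t=0: arr=0 -> substrate=0 bound=0 product=0
t=1: arr=0 -> substrate=0 bound=0 product=0
t=2: arr=3 -> substrate=1 bound=2 product=0
t=3: arr=0 -> substrate=1 bound=2 product=0
t=4: arr=1 -> substrate=0 bound=2 product=2
t=5: arr=0 -> substrate=0 bound=2 product=2
t=6: arr=0 -> substrate=0 bound=0 product=4
t=7: arr=0 -> substrate=0 bound=0 product=4
t=8: arr=3 -> substrate=1 bound=2 product=4
t=9: arr=2 -> substrate=3 bound=2 product=4
t=10: arr=2 -> substrate=3 bound=2 product=6
t=11: arr=0 -> substrate=3 bound=2 product=6
t=12: arr=0 -> substrate=1 bound=2 product=8
t=13: arr=0 -> substrate=1 bound=2 product=8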